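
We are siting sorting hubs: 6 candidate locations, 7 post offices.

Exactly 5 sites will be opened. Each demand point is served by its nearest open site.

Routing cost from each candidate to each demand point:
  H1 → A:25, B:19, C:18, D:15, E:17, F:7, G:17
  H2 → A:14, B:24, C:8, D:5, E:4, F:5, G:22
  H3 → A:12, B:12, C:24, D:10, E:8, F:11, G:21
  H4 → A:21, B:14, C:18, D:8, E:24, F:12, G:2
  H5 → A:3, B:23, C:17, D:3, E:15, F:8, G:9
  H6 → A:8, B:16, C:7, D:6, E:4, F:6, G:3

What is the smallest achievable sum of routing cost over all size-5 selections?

Open {H2, H3, H4, H5, H6}.
  A→H5 3, B→H3 12, C→H6 7, D→H5 3, E→H2 4, F→H2 5, G→H4 2  ⇒ total 36.
Compare {H1, H2, H3, H4, H5}: total 37.
Compare {H1, H2, H3, H5, H6}: total 37.
No size-5 selection does better; minimum is 36.

36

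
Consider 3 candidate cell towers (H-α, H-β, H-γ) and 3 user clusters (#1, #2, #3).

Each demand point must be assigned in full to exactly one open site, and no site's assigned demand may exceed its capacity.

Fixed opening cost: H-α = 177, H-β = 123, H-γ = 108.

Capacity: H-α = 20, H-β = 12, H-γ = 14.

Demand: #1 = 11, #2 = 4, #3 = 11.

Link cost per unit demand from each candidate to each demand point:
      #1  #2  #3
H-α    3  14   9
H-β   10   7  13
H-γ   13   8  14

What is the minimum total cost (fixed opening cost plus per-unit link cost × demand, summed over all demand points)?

Open {H-α, H-γ}; cheapest assignment that respects the capacities:
  H-α (cap 20, load 15): #1, #2 — cost 11×3 + 4×14 = 89
  H-γ (cap 14, load 11): #3 — cost 11×14 = 154
  Shipping 243, fixed 285 → total 528.
  Any other capacity-feasible assignment to {H-α, H-γ} ships for at least 243.
Compare {H-α, H-β}: its best feasible assignment gives total 532.
Compare {H-α, H-β, H-γ}: its best feasible assignment gives total 616.
Every other set of open sites that can feasibly serve all demand totals ≥ 532 even under its best assignment. Minimum: 528.

528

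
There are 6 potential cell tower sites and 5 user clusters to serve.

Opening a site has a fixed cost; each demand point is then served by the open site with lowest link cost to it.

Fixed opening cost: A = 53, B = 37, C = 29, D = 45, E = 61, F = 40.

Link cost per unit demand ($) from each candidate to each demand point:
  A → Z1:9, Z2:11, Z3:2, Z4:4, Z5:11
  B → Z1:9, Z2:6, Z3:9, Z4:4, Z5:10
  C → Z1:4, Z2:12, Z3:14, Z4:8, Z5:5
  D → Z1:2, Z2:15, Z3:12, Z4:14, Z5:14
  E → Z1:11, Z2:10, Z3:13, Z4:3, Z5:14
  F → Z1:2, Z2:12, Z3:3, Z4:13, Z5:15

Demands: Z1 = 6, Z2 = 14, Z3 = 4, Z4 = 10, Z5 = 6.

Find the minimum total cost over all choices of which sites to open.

Open {B, C}: assign each demand point to its cheapest open site.
  Z1→C 6×4=24, Z2→B 14×6=84, Z3→B 4×9=36, Z4→B 10×4=40, Z5→C 6×5=30
  link cost 214, fixed 66 → total 280.
Compare {B, C, F}: link cost 178 + fixed 106 = 284.
Compare {B, F}: link cost 208 + fixed 77 = 285.
Compare {A, B, C}: link cost 186 + fixed 119 = 305.
All other subsets cost ≥ 284. Minimum total cost: 280.

280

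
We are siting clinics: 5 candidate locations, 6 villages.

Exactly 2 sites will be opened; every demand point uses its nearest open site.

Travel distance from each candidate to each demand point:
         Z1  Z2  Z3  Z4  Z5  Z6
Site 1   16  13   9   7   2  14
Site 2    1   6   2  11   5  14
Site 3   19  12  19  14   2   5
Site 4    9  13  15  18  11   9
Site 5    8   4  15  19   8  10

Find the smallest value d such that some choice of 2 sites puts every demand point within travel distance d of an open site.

10

Open {Site 1, Site 5}.
  Farthest demand point is Z6 at travel distance 10 (to Site 5); all others are ≤ 10.
With {Site 2, Site 3} the worst case is 11.
With {Site 2, Site 4} the worst case is 11.
No size-2 selection achieves below 10.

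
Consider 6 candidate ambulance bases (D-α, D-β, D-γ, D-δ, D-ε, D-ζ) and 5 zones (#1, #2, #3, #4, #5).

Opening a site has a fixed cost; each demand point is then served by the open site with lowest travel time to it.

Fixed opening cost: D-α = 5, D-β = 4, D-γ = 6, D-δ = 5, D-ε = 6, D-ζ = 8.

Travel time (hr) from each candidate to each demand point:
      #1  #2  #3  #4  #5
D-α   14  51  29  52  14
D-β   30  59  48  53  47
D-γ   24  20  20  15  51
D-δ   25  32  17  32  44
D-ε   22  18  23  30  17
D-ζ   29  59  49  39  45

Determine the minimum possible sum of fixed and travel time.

94

Open {D-α, D-γ}: assign each demand point to its cheapest open site.
  #1→D-α 14, #2→D-γ 20, #3→D-γ 20, #4→D-γ 15, #5→D-α 14
  travel time 83, fixed 11 → total 94.
Compare {D-α, D-γ, D-δ}: travel time 80 + fixed 16 = 96.
Compare {D-α, D-β, D-γ}: travel time 83 + fixed 15 = 98.
Compare {D-α, D-γ, D-ε}: travel time 81 + fixed 17 = 98.
All other subsets cost ≥ 96. Minimum total cost: 94.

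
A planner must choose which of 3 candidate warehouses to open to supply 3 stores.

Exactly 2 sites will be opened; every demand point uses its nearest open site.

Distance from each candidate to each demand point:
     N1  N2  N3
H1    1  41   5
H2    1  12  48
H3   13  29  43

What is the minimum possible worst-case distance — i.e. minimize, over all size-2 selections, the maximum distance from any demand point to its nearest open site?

12

Open {H1, H2}.
  Farthest demand point is N2 at distance 12 (to H2); all others are ≤ 12.
With {H1, H3} the worst case is 29.
With {H2, H3} the worst case is 43.
No size-2 selection achieves below 12.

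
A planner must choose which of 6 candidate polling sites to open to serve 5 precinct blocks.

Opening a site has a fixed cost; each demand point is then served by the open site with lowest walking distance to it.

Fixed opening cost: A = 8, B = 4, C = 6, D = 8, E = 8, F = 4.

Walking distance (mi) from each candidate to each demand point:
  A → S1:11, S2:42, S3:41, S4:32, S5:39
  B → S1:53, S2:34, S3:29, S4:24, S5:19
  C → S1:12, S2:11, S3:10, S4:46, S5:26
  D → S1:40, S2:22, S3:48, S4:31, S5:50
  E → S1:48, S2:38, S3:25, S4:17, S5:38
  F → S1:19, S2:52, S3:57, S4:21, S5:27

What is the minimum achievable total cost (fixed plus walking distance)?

86

Open {B, C}: assign each demand point to its cheapest open site.
  S1→C 12, S2→C 11, S3→C 10, S4→B 24, S5→B 19
  walking distance 76, fixed 10 → total 86.
Compare {B, C, E}: walking distance 69 + fixed 18 = 87.
Compare {B, C, F}: walking distance 73 + fixed 14 = 87.
Compare {C, E}: walking distance 76 + fixed 14 = 90.
All other subsets cost ≥ 87. Minimum total cost: 86.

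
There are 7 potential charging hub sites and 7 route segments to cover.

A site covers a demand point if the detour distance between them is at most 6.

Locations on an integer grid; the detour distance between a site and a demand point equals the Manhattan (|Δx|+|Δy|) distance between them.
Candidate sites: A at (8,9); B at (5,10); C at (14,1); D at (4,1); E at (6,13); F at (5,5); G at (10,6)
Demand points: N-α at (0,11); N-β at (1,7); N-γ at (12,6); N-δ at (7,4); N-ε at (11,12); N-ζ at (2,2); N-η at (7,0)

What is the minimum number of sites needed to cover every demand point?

5

Coverage sets (demand points within 6 of each site):
  A: {N-δ, N-ε}
  B: {N-α}
  C: {}
  D: {N-δ, N-ζ, N-η}
  E: {N-ε}
  F: {N-β, N-δ, N-ζ}
  G: {N-γ, N-δ}
No 4 sites suffice: every size-4 union leaves at least one demand point uncovered.
But {A, B, D, F, G} covers everything, so the minimum is 5.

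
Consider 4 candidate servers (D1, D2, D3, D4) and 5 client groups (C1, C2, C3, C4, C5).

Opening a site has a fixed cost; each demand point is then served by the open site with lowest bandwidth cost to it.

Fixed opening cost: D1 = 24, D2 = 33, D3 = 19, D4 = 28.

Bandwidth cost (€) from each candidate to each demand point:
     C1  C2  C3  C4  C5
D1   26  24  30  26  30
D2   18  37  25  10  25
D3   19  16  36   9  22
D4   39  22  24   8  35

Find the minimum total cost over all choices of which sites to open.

121

Open {D3}: assign each demand point to its cheapest open site.
  C1→D3 19, C2→D3 16, C3→D3 36, C4→D3 9, C5→D3 22
  bandwidth cost 102, fixed 19 → total 121.
Compare {D3, D4}: bandwidth cost 89 + fixed 47 = 136.
Compare {D1, D3}: bandwidth cost 96 + fixed 43 = 139.
Compare {D2, D3}: bandwidth cost 90 + fixed 52 = 142.
All other subsets cost ≥ 136. Minimum total cost: 121.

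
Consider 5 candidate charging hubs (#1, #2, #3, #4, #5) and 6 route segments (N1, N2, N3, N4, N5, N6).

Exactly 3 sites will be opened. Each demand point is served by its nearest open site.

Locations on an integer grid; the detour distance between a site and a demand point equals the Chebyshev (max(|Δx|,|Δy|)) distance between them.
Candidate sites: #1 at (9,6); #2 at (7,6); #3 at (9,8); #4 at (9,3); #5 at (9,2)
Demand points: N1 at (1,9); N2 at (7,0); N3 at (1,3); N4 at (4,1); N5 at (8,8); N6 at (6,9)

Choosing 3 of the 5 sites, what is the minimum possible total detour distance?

23

Open {#2, #3, #5}.
  N1→#2 6, N2→#5 2, N3→#2 6, N4→#2 5, N5→#3 1, N6→#2 3  ⇒ total 23.
Compare {#1, #2, #5}: total 24.
Compare {#2, #3, #4}: total 24.
No size-3 selection does better; minimum is 23.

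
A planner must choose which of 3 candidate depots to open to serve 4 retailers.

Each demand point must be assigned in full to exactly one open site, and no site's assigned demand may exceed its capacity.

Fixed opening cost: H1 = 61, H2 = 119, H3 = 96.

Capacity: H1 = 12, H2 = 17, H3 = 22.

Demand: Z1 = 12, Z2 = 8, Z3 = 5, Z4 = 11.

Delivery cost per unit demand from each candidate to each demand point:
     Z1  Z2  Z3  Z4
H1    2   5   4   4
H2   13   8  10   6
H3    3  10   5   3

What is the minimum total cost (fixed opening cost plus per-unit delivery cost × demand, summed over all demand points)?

Open {H1, H2, H3}; cheapest assignment that respects the capacities:
  H1 (cap 12, load 12): Z1 — cost 12×2 = 24
  H2 (cap 17, load 8): Z2 — cost 8×8 = 64
  H3 (cap 22, load 16): Z3, Z4 — cost 5×5 + 11×3 = 58
  Shipping 146, fixed 276 → total 422.
  Any other capacity-feasible assignment to {H1, H2, H3} ships for at least 146.
Compare {H2, H3}: its best feasible assignment gives total 447.
Every other set of open sites that can feasibly serve all demand totals ≥ 447 even under its best assignment. Minimum: 422.

422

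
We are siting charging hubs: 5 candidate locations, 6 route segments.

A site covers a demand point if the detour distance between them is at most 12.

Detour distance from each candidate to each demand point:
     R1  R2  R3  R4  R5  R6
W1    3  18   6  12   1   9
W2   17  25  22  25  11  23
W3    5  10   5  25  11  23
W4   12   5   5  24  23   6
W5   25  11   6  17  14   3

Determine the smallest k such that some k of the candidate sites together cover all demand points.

2

Coverage sets (demand points within 12 of each site):
  W1: {R1, R3, R4, R5, R6}
  W2: {R5}
  W3: {R1, R2, R3, R5}
  W4: {R1, R2, R3, R6}
  W5: {R2, R3, R6}
No single site covers all 6 demand points.
But {W1, W3} covers everything, so the minimum is 2.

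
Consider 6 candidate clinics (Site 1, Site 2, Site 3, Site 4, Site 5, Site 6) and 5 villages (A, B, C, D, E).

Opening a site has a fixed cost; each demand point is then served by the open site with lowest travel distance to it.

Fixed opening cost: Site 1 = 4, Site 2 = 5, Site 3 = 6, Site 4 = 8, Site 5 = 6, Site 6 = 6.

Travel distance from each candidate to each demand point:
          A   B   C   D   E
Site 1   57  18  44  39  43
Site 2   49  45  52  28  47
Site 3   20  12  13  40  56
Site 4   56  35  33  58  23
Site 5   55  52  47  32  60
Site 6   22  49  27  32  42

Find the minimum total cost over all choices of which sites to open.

115

Open {Site 2, Site 3, Site 4}: assign each demand point to its cheapest open site.
  A→Site 3 20, B→Site 3 12, C→Site 3 13, D→Site 2 28, E→Site 4 23
  travel distance 96, fixed 19 → total 115.
Compare {Site 1, Site 2, Site 3, Site 4}: travel distance 96 + fixed 23 = 119.
Compare {Site 3, Site 4, Site 5}: travel distance 100 + fixed 20 = 120.
Compare {Site 3, Site 4, Site 6}: travel distance 100 + fixed 20 = 120.
All other subsets cost ≥ 119. Minimum total cost: 115.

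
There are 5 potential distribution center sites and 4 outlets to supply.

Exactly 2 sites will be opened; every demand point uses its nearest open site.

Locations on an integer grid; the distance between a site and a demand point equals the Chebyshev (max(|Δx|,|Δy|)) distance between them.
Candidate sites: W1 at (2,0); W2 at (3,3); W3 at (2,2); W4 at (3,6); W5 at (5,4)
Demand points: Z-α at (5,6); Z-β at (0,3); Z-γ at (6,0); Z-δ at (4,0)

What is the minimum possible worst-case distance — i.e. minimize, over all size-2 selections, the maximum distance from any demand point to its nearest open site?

3

Open {W1, W2}.
  Farthest demand point is Z-α at distance 3 (to W2); all others are ≤ 3.
With {W2, W3} the worst case is 3.
With {W2, W4} the worst case is 3.
No size-2 selection achieves below 3.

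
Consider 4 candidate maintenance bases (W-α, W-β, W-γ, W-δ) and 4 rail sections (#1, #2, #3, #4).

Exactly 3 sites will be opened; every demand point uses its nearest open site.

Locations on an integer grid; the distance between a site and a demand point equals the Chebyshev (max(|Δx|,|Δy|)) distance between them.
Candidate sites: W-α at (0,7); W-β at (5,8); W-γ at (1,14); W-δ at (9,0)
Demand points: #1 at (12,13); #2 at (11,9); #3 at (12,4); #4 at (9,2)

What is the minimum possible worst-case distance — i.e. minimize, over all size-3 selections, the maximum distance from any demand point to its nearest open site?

Open {W-α, W-β, W-γ}.
  Farthest demand point is #1 at distance 7 (to W-β); all others are ≤ 7.
With {W-α, W-β, W-δ} the worst case is 7.
With {W-β, W-γ, W-δ} the worst case is 7.
No size-3 selection achieves below 7.

7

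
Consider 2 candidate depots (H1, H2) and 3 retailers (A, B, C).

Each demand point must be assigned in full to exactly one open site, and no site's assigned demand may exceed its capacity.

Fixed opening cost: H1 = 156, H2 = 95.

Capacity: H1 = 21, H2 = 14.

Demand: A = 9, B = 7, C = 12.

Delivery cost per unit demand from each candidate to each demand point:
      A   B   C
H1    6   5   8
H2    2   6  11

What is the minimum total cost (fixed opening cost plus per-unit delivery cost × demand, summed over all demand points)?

400

Open {H1, H2}; cheapest assignment that respects the capacities:
  H1 (cap 21, load 19): B, C — cost 7×5 + 12×8 = 131
  H2 (cap 14, load 9): A — cost 9×2 = 18
  Shipping 149, fixed 251 → total 400.
  Any other capacity-feasible assignment to {H1, H2} ships for at least 149.
Total demand is 28 and no other set of sites has combined capacity ≥ 28, so {H1, H2} is the only feasible choice of open sites. Minimum: 400.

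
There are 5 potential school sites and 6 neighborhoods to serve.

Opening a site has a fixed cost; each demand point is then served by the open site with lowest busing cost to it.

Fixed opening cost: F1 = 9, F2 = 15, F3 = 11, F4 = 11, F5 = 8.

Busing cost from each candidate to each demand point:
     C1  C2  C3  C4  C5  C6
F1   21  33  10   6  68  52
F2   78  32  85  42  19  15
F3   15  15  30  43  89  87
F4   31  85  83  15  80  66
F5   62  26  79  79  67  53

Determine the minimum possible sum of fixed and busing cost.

Open {F1, F2, F3}: assign each demand point to its cheapest open site.
  C1→F3 15, C2→F3 15, C3→F1 10, C4→F1 6, C5→F2 19, C6→F2 15
  busing cost 80, fixed 35 → total 115.
Compare {F1, F2, F3, F5}: busing cost 80 + fixed 43 = 123.
Compare {F1, F2, F3, F4}: busing cost 80 + fixed 46 = 126.
Compare {F1, F2}: busing cost 103 + fixed 24 = 127.
All other subsets cost ≥ 123. Minimum total cost: 115.

115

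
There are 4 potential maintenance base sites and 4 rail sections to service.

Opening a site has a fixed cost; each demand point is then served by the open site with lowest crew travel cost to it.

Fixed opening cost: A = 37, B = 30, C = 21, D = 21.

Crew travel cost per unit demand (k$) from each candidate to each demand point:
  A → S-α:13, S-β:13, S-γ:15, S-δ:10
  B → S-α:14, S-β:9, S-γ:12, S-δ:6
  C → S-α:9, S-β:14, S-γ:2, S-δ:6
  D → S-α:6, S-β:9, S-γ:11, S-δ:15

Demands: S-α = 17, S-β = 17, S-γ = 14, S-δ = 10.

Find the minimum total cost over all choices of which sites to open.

Open {C, D}: assign each demand point to its cheapest open site.
  S-α→D 17×6=102, S-β→D 17×9=153, S-γ→C 14×2=28, S-δ→C 10×6=60
  crew travel cost 343, fixed 42 → total 385.
Compare {B, C, D}: crew travel cost 343 + fixed 72 = 415.
Compare {A, C, D}: crew travel cost 343 + fixed 79 = 422.
Compare {B, C}: crew travel cost 394 + fixed 51 = 445.
All other subsets cost ≥ 415. Minimum total cost: 385.

385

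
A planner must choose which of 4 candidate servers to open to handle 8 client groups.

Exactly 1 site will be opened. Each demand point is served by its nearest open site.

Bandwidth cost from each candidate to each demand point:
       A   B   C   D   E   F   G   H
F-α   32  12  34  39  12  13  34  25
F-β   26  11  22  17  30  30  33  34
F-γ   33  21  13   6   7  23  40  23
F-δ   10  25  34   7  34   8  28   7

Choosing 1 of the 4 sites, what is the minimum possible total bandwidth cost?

153

Open {F-δ}.
  A→F-δ 10, B→F-δ 25, C→F-δ 34, D→F-δ 7, E→F-δ 34, F→F-δ 8, G→F-δ 28, H→F-δ 7  ⇒ total 153.
Compare {F-γ}: total 166.
Compare {F-α}: total 201.
No size-1 selection does better; minimum is 153.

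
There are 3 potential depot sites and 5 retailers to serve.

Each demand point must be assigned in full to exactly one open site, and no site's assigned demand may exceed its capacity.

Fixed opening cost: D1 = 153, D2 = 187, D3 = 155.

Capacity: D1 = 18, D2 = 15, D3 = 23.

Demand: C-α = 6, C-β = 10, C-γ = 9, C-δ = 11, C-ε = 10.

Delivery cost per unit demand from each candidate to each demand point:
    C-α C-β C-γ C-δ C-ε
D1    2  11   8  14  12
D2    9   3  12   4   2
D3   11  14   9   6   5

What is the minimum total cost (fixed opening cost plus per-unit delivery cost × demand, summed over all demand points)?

Open {D1, D2, D3}; cheapest assignment that respects the capacities:
  D1 (cap 18, load 15): C-α, C-γ — cost 6×2 + 9×8 = 84
  D2 (cap 15, load 10): C-β — cost 10×3 = 30
  D3 (cap 23, load 21): C-δ, C-ε — cost 11×6 + 10×5 = 116
  Shipping 230, fixed 495 → total 725.
  Any other capacity-feasible assignment to {D1, D2, D3} ships for at least 230.
Total demand is 46 and no other set of sites has combined capacity ≥ 46, so {D1, D2, D3} is the only feasible choice of open sites. Minimum: 725.

725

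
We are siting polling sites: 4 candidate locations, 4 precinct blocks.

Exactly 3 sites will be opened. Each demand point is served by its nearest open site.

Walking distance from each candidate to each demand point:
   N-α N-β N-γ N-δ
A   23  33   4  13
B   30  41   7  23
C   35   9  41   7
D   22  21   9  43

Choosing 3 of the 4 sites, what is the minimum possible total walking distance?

42

Open {A, C, D}.
  N-α→D 22, N-β→C 9, N-γ→A 4, N-δ→C 7  ⇒ total 42.
Compare {A, B, C}: total 43.
Compare {B, C, D}: total 45.
No size-3 selection does better; minimum is 42.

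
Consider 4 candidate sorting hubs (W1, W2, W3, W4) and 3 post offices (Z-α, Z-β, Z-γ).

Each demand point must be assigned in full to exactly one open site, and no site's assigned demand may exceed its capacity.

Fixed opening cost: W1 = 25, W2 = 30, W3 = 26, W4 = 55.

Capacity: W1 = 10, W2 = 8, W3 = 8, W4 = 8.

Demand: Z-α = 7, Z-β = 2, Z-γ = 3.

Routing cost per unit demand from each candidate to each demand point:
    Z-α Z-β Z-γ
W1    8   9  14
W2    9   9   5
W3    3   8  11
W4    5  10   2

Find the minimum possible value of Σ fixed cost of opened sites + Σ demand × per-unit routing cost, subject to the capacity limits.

110

Open {W2, W3}; cheapest assignment that respects the capacities:
  W2 (cap 8, load 5): Z-β, Z-γ — cost 2×9 + 3×5 = 33
  W3 (cap 8, load 7): Z-α — cost 7×3 = 21
  Shipping 54, fixed 56 → total 110.
  Any other capacity-feasible assignment to {W2, W3} ships for at least 54.
Compare {W3, W4}: its best feasible assignment gives total 128.
Compare {W1, W3}: its best feasible assignment gives total 132.
Every other set of open sites that can feasibly serve all demand totals ≥ 128 even under its best assignment. Minimum: 110.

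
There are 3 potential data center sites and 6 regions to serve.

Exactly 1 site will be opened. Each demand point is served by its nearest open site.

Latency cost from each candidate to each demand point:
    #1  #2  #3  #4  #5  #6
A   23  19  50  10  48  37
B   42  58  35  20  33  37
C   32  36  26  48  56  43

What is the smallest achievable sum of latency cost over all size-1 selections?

Open {A}.
  #1→A 23, #2→A 19, #3→A 50, #4→A 10, #5→A 48, #6→A 37  ⇒ total 187.
Compare {B}: total 225.
Compare {C}: total 241.

187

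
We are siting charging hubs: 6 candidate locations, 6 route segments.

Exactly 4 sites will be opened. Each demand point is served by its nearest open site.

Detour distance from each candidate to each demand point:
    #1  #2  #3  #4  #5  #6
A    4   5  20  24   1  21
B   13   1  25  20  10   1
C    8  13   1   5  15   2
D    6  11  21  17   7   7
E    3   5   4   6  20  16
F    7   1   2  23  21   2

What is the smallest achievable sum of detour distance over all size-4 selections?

Open {A, B, C, E}.
  #1→E 3, #2→B 1, #3→C 1, #4→C 5, #5→A 1, #6→B 1  ⇒ total 12.
Compare {A, B, C, D}: total 13.
Compare {A, B, C, F}: total 13.
No size-4 selection does better; minimum is 12.

12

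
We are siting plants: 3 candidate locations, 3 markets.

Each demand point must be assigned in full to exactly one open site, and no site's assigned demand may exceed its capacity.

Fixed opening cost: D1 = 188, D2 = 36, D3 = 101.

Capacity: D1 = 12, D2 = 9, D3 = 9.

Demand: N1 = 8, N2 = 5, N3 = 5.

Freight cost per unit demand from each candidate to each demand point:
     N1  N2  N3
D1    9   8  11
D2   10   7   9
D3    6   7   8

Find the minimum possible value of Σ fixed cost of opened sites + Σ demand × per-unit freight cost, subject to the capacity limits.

Open {D1, D2}; cheapest assignment that respects the capacities:
  D1 (cap 12, load 10): N2, N3 — cost 5×8 + 5×11 = 95
  D2 (cap 9, load 8): N1 — cost 8×10 = 80
  Shipping 175, fixed 224 → total 399.
  Any other capacity-feasible assignment to {D1, D2} ships for at least 175.
Compare {D1, D3}: its best feasible assignment gives total 432.
Compare {D1, D2, D3}: its best feasible assignment gives total 458.
Every other set of open sites that can feasibly serve all demand totals ≥ 432 even under its best assignment. Minimum: 399.

399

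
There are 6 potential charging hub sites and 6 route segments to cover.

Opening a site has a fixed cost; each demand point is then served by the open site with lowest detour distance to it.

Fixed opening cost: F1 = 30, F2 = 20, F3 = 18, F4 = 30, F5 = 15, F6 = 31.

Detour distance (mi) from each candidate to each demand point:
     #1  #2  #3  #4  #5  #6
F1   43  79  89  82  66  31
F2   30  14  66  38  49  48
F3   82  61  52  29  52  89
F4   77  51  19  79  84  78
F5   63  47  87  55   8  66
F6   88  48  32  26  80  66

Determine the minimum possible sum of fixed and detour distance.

Open {F2, F4, F5}: assign each demand point to its cheapest open site.
  #1→F2 30, #2→F2 14, #3→F4 19, #4→F2 38, #5→F5 8, #6→F2 48
  detour distance 157, fixed 65 → total 222.
Compare {F2, F5, F6}: detour distance 158 + fixed 66 = 224.
Compare {F2, F3, F4, F5}: detour distance 148 + fixed 83 = 231.
Compare {F2, F3, F5}: detour distance 181 + fixed 53 = 234.
All other subsets cost ≥ 224. Minimum total cost: 222.

222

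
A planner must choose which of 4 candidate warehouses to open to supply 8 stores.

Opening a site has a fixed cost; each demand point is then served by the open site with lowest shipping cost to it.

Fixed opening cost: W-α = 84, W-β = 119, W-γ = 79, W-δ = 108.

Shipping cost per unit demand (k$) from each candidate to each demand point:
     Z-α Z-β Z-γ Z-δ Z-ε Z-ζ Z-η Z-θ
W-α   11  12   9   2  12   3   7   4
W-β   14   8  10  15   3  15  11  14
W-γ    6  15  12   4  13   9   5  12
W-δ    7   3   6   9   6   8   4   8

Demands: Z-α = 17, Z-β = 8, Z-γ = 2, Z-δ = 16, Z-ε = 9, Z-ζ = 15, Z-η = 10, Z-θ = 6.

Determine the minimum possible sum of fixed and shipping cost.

542

Open {W-α, W-δ}: assign each demand point to its cheapest open site.
  Z-α→W-δ 17×7=119, Z-β→W-δ 8×3=24, Z-γ→W-δ 2×6=12, Z-δ→W-α 16×2=32, Z-ε→W-δ 9×6=54, Z-ζ→W-α 15×3=45, Z-η→W-δ 10×4=40, Z-θ→W-α 6×4=24
  shipping cost 350, fixed 192 → total 542.
Compare {W-α, W-γ, W-δ}: shipping cost 333 + fixed 271 = 604.
Compare {W-α, W-β, W-δ}: shipping cost 323 + fixed 311 = 634.
Compare {W-α, W-γ}: shipping cost 475 + fixed 163 = 638.
All other subsets cost ≥ 604. Minimum total cost: 542.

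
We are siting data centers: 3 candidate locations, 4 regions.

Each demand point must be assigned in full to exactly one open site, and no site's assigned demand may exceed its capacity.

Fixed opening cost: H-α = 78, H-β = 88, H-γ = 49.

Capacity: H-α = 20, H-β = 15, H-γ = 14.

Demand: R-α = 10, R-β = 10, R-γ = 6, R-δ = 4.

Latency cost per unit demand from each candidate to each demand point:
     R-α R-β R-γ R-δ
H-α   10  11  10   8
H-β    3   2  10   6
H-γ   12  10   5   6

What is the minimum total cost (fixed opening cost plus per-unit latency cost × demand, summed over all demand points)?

Open {H-α, H-β}; cheapest assignment that respects the capacities:
  H-α (cap 20, load 16): R-α, R-γ — cost 10×10 + 6×10 = 160
  H-β (cap 15, load 14): R-β, R-δ — cost 10×2 + 4×6 = 44
  Shipping 204, fixed 166 → total 370.
  Any other capacity-feasible assignment to {H-α, H-β} ships for at least 204.
Compare {H-α, H-β, H-γ}: its best feasible assignment gives total 389.
Compare {H-α, H-γ}: its best feasible assignment gives total 391.
Every other set of open sites that can feasibly serve all demand totals ≥ 389 even under its best assignment. Minimum: 370.

370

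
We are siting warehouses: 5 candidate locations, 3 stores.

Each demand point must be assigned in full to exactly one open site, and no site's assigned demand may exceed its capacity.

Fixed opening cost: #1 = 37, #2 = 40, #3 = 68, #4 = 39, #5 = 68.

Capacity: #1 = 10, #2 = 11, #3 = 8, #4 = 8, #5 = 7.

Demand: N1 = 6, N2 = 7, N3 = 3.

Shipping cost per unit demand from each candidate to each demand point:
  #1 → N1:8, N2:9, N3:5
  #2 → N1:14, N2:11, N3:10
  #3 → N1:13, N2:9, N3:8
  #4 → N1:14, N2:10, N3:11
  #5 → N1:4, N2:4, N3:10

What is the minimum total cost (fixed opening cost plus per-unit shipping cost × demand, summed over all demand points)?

Open {#1, #5}; cheapest assignment that respects the capacities:
  #1 (cap 10, load 9): N1, N3 — cost 6×8 + 3×5 = 63
  #5 (cap 7, load 7): N2 — cost 7×4 = 28
  Shipping 91, fixed 105 → total 196.
  Any other capacity-feasible assignment to {#1, #5} ships for at least 91.
Compare {#1, #4}: its best feasible assignment gives total 209.
Compare {#1, #2}: its best feasible assignment gives total 217.
Every other set of open sites that can feasibly serve all demand totals ≥ 209 even under its best assignment. Minimum: 196.

196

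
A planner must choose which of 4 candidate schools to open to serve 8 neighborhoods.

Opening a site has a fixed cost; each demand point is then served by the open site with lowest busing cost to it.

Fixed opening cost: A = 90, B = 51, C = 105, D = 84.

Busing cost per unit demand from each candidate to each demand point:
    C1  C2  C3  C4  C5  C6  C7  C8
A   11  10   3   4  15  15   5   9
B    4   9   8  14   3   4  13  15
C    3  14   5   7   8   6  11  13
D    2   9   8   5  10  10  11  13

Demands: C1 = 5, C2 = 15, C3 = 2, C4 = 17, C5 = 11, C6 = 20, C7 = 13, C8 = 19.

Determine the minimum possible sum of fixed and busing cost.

719

Open {A, B}: assign each demand point to its cheapest open site.
  C1→B 5×4=20, C2→B 15×9=135, C3→A 2×3=6, C4→A 17×4=68, C5→B 11×3=33, C6→B 20×4=80, C7→A 13×5=65, C8→A 19×9=171
  busing cost 578, fixed 141 → total 719.
Compare {A, B, D}: busing cost 568 + fixed 225 = 793.
Compare {A, B, C}: busing cost 573 + fixed 246 = 819.
Compare {A, C}: busing cost 683 + fixed 195 = 878.
All other subsets cost ≥ 793. Minimum total cost: 719.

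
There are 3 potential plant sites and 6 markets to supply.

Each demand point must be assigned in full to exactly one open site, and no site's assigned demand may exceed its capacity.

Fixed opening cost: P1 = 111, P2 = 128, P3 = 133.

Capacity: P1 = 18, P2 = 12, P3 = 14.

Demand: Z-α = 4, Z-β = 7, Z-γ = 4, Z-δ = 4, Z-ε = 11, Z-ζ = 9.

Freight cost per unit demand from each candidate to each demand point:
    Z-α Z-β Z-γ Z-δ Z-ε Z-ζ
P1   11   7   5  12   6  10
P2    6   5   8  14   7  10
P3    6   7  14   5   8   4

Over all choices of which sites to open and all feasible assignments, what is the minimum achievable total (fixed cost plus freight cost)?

Open {P1, P2, P3}; cheapest assignment that respects the capacities:
  P1 (cap 18, load 15): Z-γ, Z-ε — cost 4×5 + 11×6 = 86
  P2 (cap 12, load 11): Z-α, Z-β — cost 4×6 + 7×5 = 59
  P3 (cap 14, load 13): Z-δ, Z-ζ — cost 4×5 + 9×4 = 56
  Shipping 201, fixed 372 → total 573.
  Any other capacity-feasible assignment to {P1, P2, P3} ships for at least 201.
Total demand is 39 and no other set of sites has combined capacity ≥ 39, so {P1, P2, P3} is the only feasible choice of open sites. Minimum: 573.

573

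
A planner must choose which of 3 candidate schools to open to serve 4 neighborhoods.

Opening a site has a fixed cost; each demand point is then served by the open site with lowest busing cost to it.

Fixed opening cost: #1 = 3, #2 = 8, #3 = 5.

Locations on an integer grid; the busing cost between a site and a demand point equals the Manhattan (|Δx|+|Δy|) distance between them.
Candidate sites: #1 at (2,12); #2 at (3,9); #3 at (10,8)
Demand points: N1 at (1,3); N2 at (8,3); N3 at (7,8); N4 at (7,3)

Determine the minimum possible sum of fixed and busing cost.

36

Open {#1, #3}: assign each demand point to its cheapest open site.
  N1→#1 10, N2→#3 7, N3→#3 3, N4→#3 8
  busing cost 28, fixed 8 → total 36.
Compare {#3}: busing cost 32 + fixed 5 = 37.
Compare {#2, #3}: busing cost 26 + fixed 13 = 39.
Compare {#2}: busing cost 34 + fixed 8 = 42.
All other subsets cost ≥ 37. Minimum total cost: 36.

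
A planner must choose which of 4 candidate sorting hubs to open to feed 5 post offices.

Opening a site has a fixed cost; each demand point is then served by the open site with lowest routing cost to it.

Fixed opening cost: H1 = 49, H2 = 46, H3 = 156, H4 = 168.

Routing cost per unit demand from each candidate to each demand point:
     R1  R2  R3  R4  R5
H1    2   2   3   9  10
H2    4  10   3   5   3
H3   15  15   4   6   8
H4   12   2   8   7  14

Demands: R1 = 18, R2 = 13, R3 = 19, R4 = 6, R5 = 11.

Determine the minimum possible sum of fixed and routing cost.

277

Open {H1, H2}: assign each demand point to its cheapest open site.
  R1→H1 18×2=36, R2→H1 13×2=26, R3→H1 19×3=57, R4→H2 6×5=30, R5→H2 11×3=33
  routing cost 182, fixed 95 → total 277.
Compare {H1}: routing cost 283 + fixed 49 = 332.
Compare {H2}: routing cost 322 + fixed 46 = 368.
Compare {H2, H4}: routing cost 218 + fixed 214 = 432.
All other subsets cost ≥ 332. Minimum total cost: 277.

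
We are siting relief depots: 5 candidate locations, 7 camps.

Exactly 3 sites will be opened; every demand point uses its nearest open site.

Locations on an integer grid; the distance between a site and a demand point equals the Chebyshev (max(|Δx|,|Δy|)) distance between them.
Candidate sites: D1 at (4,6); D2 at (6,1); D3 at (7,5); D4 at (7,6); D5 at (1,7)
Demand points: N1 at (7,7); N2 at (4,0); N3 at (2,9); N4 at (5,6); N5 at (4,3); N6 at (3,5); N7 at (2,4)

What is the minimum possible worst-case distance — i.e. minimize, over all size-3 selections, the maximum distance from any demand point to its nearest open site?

Open {D1, D2, D3}.
  Farthest demand point is N3 at distance 3 (to D1); all others are ≤ 3.
With {D1, D2, D4} the worst case is 3.
With {D1, D2, D5} the worst case is 3.
No size-3 selection achieves below 3.

3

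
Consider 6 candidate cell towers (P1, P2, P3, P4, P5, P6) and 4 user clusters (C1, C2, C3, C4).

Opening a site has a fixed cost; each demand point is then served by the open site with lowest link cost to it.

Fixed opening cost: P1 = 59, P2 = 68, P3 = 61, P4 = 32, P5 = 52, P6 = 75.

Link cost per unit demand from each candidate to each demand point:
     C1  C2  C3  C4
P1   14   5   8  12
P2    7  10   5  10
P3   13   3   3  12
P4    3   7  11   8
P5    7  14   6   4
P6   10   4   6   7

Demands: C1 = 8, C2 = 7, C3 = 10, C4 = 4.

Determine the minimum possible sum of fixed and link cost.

Open {P3, P4}: assign each demand point to its cheapest open site.
  C1→P4 8×3=24, C2→P3 7×3=21, C3→P3 10×3=30, C4→P4 4×8=32
  link cost 107, fixed 93 → total 200.
Compare {P4, P5}: link cost 149 + fixed 84 = 233.
Compare {P3, P5}: link cost 123 + fixed 113 = 236.
Compare {P3, P4, P5}: link cost 91 + fixed 145 = 236.
All other subsets cost ≥ 233. Minimum total cost: 200.

200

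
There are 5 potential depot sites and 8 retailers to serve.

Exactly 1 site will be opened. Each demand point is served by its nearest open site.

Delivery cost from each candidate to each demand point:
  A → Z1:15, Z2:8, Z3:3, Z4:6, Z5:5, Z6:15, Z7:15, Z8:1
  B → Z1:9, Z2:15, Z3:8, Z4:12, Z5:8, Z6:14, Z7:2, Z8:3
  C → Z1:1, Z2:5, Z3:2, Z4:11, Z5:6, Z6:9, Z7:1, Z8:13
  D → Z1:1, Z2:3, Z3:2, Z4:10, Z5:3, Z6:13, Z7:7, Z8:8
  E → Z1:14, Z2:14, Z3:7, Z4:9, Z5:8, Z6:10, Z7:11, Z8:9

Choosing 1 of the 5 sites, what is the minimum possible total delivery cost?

47

Open {D}.
  Z1→D 1, Z2→D 3, Z3→D 2, Z4→D 10, Z5→D 3, Z6→D 13, Z7→D 7, Z8→D 8  ⇒ total 47.
Compare {C}: total 48.
Compare {A}: total 68.
No size-1 selection does better; minimum is 47.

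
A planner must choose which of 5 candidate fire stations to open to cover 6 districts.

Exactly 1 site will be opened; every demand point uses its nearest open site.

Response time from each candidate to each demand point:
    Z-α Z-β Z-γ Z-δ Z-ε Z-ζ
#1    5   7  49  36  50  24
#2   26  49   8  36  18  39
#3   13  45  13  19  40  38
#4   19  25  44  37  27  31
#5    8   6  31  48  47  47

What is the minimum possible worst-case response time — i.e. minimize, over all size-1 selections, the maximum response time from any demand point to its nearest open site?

44

Open {#4}.
  Farthest demand point is Z-γ at response time 44 (to #4); all others are ≤ 44.
With {#3} the worst case is 45.
With {#5} the worst case is 48.
No size-1 selection achieves below 44.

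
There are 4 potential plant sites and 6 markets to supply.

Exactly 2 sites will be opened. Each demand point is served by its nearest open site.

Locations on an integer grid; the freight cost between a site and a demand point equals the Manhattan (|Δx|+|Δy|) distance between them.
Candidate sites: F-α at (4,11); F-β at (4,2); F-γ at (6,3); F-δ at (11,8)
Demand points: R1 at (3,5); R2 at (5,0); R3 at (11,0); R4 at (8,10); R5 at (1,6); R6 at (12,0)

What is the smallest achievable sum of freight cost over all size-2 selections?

36

Open {F-β, F-δ}.
  R1→F-β 4, R2→F-β 3, R3→F-δ 8, R4→F-δ 5, R5→F-β 7, R6→F-δ 9  ⇒ total 36.
Compare {F-α, F-β}: total 38.
Compare {F-α, F-γ}: total 39.
No size-2 selection does better; minimum is 36.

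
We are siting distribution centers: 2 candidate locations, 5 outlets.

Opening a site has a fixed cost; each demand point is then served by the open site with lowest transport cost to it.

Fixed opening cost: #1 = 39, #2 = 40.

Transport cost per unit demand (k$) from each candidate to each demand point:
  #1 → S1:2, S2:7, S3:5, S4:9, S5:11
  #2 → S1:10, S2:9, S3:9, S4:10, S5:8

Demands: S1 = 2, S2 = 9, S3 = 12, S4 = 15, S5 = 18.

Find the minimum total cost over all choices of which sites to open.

485

Open {#1, #2}: assign each demand point to its cheapest open site.
  S1→#1 2×2=4, S2→#1 9×7=63, S3→#1 12×5=60, S4→#1 15×9=135, S5→#2 18×8=144
  transport cost 406, fixed 79 → total 485.
Compare {#1}: transport cost 460 + fixed 39 = 499.
Compare {#2}: transport cost 503 + fixed 40 = 543.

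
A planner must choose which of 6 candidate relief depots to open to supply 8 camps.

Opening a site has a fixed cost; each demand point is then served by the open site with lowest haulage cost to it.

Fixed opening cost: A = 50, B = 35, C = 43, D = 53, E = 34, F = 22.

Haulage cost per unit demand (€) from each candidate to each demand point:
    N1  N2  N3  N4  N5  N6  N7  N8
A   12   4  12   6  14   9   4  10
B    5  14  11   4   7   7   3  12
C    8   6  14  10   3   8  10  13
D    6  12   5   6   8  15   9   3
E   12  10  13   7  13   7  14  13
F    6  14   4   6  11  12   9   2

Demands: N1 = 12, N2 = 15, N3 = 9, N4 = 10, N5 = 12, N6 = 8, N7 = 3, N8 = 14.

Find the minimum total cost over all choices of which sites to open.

455

Open {B, C, F}: assign each demand point to its cheapest open site.
  N1→B 12×5=60, N2→C 15×6=90, N3→F 9×4=36, N4→B 10×4=40, N5→C 12×3=36, N6→B 8×7=56, N7→B 3×3=9, N8→F 14×2=28
  haulage cost 355, fixed 100 → total 455.
Compare {A, B, C, F}: haulage cost 325 + fixed 150 = 475.
Compare {C, F}: haulage cost 413 + fixed 65 = 478.
Compare {A, B, F}: haulage cost 373 + fixed 107 = 480.
All other subsets cost ≥ 475. Minimum total cost: 455.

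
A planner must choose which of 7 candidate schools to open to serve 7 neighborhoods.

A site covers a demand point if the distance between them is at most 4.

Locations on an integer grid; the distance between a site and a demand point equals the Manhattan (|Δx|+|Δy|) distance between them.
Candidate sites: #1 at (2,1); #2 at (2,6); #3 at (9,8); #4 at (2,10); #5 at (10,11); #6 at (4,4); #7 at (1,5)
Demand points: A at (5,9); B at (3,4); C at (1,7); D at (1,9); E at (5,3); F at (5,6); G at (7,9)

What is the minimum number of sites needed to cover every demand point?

3

Coverage sets (demand points within 4 of each site):
  #1: {B}
  #2: {B, C, D, F}
  #3: {G}
  #4: {A, C, D}
  #5: {}
  #6: {B, E, F}
  #7: {B, C, D}
No 2 sites suffice: every size-2 union leaves at least one demand point uncovered.
But {#3, #4, #6} covers everything, so the minimum is 3.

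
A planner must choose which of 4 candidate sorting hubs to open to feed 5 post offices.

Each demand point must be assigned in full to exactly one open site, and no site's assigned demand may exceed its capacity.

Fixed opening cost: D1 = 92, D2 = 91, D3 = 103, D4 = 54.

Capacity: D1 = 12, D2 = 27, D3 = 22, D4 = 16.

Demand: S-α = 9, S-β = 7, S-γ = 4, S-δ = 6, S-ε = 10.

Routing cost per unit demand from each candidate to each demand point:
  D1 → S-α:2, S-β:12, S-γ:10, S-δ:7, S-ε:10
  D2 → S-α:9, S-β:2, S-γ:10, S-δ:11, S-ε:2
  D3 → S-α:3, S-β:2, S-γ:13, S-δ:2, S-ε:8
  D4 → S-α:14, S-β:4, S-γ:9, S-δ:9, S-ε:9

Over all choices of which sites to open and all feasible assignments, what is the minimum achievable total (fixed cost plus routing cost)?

Open {D2, D3}; cheapest assignment that respects the capacities:
  D2 (cap 27, load 21): S-β, S-γ, S-ε — cost 7×2 + 4×10 + 10×2 = 74
  D3 (cap 22, load 15): S-α, S-δ — cost 9×3 + 6×2 = 39
  Shipping 113, fixed 194 → total 307.
  Any other capacity-feasible assignment to {D2, D3} ships for at least 113.
Compare {D3, D4}: its best feasible assignment gives total 336.
Compare {D1, D2}: its best feasible assignment gives total 341.
Every other set of open sites that can feasibly serve all demand totals ≥ 336 even under its best assignment. Minimum: 307.

307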